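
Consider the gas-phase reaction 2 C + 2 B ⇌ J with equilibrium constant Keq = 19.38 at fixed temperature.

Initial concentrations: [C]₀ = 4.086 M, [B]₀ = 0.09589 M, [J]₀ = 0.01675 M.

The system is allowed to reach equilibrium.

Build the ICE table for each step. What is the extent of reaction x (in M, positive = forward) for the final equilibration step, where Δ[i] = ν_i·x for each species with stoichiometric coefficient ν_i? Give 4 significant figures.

Q₀ = 0.1091 vs Keq = 19.38 ⇒ Q<K, forward
Step 1:
                   C          B          J
  Initial      4.086    0.09589    0.01675
  Change    -0.08224   -0.08224    0.04112
  Equil        4.004    0.01365    0.05787
  solve Keq expr → x = 0.04112; check Q = 19.38

x = 0.04112 M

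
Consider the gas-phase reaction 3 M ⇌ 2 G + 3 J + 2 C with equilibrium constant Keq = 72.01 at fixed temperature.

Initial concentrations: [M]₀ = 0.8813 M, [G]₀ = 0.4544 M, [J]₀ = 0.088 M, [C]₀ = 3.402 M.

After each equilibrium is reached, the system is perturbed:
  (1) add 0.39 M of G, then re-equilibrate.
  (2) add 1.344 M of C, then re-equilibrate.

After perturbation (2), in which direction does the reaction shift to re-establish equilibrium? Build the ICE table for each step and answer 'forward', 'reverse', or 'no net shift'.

Q₀ = 0.002379 vs Keq = 72.01 ⇒ Q<K, forward
Step 1:
                   M          G          J          C
  init        0.8813     0.4544      0.088      3.402
  Δ          -0.5533     0.3689     0.5533     0.3689
  eq           0.328     0.8233     0.6413      3.771
  solve Keq expr → x = 0.1844; check Q = 72.01
Then add 0.39 M of G.
Step 2:
                   M          G          J          C
  init         0.328      1.213     0.6413      3.771
  Δ          0.05228   -0.03485   -0.05228   -0.03485
  eq          0.3803      1.178      0.589      3.736
  solve Keq expr → x = -0.01743; check Q = 72.01
Then add 1.344 M of C.
Step 3:
                   M          G          J          C
  init        0.3803      1.178      0.589       5.08
  Δ          0.04337   -0.02892   -0.04337   -0.02892
  eq          0.4237      1.149     0.5456      5.051
  solve Keq expr → x = -0.01446; check Q = 72.01

Direction: reverse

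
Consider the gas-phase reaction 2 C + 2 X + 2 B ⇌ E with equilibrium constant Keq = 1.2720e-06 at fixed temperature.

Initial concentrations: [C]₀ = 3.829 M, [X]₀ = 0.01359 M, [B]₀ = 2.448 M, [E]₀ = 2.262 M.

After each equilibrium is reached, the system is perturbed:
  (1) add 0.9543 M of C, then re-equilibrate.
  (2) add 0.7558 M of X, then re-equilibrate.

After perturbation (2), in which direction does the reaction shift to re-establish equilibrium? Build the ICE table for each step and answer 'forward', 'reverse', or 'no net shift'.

Direction: forward

Q₀ = 139.4 vs Keq = 1.2720e-06 ⇒ Q>K, reverse
Step 1:
                    C           X           B           E
  init          3.829     0.01359       2.448       2.262
  Δ             4.371       4.371       4.371      -2.186
  eq              8.2       4.385       6.819     0.07646
  solve Keq expr → x = -2.186; check Q = 1.2720e-06
Then add 0.9543 M of C.
Step 2:
                    C           X           B           E
  init          9.154       4.385       6.819     0.07646
  Δ          -0.03186    -0.03186    -0.03186     0.01593
  eq            9.123       4.353       6.787     0.09239
  solve Keq expr → x = 0.01593; check Q = 1.2720e-06
Then add 0.7558 M of X.
Step 3:
                    C           X           B           E
  init          9.123       5.109       6.787     0.09239
  Δ           -0.0569     -0.0569     -0.0569     0.02845
  eq            9.066       5.052        6.73      0.1208
  solve Keq expr → x = 0.02845; check Q = 1.2720e-06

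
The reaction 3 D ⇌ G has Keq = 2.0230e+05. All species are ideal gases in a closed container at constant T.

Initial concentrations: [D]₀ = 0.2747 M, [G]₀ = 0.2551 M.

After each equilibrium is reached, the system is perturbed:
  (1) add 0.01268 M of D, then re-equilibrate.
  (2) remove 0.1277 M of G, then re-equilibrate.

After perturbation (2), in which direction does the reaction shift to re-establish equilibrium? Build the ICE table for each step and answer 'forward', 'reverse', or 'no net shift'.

Q₀ = 12.31 vs Keq = 2.0230e+05 ⇒ Q<K, forward
Step 1:
                   D          G
  I           0.2747     0.2551
  C          -0.2628    0.08759
  E          0.01192     0.3427
  solve Keq expr → x = 0.08759; check Q = 2.0230e+05
Then add 0.01268 M of D.
Step 2:
                   D          G
  I           0.0246     0.3427
  C         -0.01263    0.00421
  E          0.01197     0.3469
  solve Keq expr → x = 0.00421; check Q = 2.0230e+05
Then remove 0.1277 M of G.
Step 3:
                   D          G
  I          0.01197     0.2192
  C        -0.001689 5.6316e-04
  E          0.01028     0.2198
  solve Keq expr → x = 5.6316e-04; check Q = 2.0230e+05

Direction: forward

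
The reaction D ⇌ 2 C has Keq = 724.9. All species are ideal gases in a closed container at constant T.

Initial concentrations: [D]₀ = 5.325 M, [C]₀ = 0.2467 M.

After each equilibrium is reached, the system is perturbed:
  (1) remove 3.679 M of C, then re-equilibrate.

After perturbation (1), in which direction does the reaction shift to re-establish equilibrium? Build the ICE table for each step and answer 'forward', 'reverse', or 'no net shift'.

Q₀ = 0.01143 vs Keq = 724.9 ⇒ Q<K, forward
Step 1:
                    D           C
  I             5.325      0.2467
  C             -5.17       10.34
  E            0.1546       10.59
  solve Keq expr → x = 5.17; check Q = 724.9
Then remove 3.679 M of C.
Step 2:
                    D           C
  I            0.1546       6.908
  C           -0.0855       0.171
  E           0.06914       7.079
  solve Keq expr → x = 0.0855; check Q = 724.9

Direction: forward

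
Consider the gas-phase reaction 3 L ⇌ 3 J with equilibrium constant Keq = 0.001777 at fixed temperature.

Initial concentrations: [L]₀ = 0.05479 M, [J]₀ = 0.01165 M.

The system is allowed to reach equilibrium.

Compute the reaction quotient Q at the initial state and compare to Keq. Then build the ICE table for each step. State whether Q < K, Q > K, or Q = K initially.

Q₀ = 0.009613; Q > K (proceeds reverse)

Q₀ = 0.009613 vs Keq = 0.001777 ⇒ Q>K, reverse
Step 1:
                  L         J
  init      0.05479   0.01165
  Δ        0.004472 -0.004472
  eq        0.05926  0.007178
  solve Keq expr → x = -0.001491; check Q = 0.001777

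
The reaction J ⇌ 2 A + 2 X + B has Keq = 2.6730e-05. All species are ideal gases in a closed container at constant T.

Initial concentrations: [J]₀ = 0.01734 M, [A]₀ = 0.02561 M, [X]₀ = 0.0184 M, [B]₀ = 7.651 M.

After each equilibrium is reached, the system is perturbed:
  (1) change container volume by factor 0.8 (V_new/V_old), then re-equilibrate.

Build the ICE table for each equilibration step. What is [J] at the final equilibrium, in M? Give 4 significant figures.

Q₀ = 9.7977e-05 vs Keq = 2.6730e-05 ⇒ Q>K, reverse
Step 1:
                   J          A          X          B
  init       0.01734    0.02561     0.0184      7.651
  Δ         0.002674  -0.005348  -0.005348  -0.002674
  eq         0.02001    0.02026    0.01305      7.648
  solve Keq expr → x = -0.002674; check Q = 2.6730e-05
Then change container volume by factor 0.8 (V_new/V_old).
Step 2:
                   J          A          X          B
  init       0.02502    0.02533    0.01632       9.56
  Δ         0.001833  -0.003666  -0.003666  -0.001833
  eq         0.02685    0.02166    0.01265      9.559
  solve Keq expr → x = -0.001833; check Q = 2.6730e-05

[J]_eq = 0.02685 M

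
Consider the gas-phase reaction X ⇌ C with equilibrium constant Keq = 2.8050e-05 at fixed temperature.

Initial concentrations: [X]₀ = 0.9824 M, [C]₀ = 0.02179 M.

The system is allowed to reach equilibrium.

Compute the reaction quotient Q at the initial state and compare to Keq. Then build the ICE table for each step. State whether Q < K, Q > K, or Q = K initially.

Q₀ = 0.02218 vs Keq = 2.8050e-05 ⇒ Q>K, reverse
Step 1:
                    X           C
  Initial      0.9824     0.02179
  Change      0.02176    -0.02176
  Equil         1.004  2.8167e-05
  solve Keq expr → x = -0.02176; check Q = 2.8050e-05

Q₀ = 0.02218; Q > K (proceeds reverse)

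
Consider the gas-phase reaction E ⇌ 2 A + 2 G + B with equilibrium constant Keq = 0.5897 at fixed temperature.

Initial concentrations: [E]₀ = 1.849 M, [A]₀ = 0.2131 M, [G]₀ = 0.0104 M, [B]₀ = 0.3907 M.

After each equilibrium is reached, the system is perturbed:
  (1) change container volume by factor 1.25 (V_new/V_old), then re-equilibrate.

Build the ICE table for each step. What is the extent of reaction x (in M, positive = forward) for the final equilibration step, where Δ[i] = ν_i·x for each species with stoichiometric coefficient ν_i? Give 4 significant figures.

Q₀ = 1.0379e-06 vs Keq = 0.5897 ⇒ Q<K, forward
Step 1:
                    E           A           G           B
  init          1.849      0.2131      0.0104      0.3907
  Δ           -0.4454      0.8909      0.8909      0.4454
  eq            1.404       1.104      0.9013      0.8361
  solve Keq expr → x = 0.4454; check Q = 0.5897
Then change container volume by factor 1.25 (V_new/V_old).
Step 2:
                    E           A           G           B
  init          1.123      0.8832       0.721      0.6689
  Δ          -0.07737      0.1547      0.1547     0.07737
  eq            1.045       1.038      0.8757      0.7463
  solve Keq expr → x = 0.07737; check Q = 0.5897

x = 0.07737 M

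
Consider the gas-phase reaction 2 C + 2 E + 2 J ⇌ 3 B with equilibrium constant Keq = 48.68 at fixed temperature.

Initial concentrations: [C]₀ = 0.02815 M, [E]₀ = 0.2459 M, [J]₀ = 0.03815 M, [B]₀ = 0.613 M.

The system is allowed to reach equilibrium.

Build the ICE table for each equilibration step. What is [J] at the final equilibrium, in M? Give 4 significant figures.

[J]_eq = 0.2401 M

Q₀ = 3.3031e+06 vs Keq = 48.68 ⇒ Q>K, reverse
Step 1:
                    C           E           J           B
  I           0.02815      0.2459     0.03815       0.613
  C             0.202       0.202       0.202     -0.3029
  E            0.2301      0.4479      0.2401      0.3101
  solve Keq expr → x = -0.101; check Q = 48.68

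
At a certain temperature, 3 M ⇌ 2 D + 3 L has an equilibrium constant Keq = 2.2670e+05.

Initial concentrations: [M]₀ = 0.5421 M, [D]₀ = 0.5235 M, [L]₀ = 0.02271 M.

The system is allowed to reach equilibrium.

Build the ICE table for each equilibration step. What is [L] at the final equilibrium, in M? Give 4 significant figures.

[L]_eq = 0.5564 M

Q₀ = 2.0149e-05 vs Keq = 2.2670e+05 ⇒ Q<K, forward
Step 1:
                  M         D         L
  I          0.5421    0.5235   0.02271
  C         -0.5337    0.3558    0.5337
  E        0.008376    0.8793    0.5564
  solve Keq expr → x = 0.1779; check Q = 2.2670e+05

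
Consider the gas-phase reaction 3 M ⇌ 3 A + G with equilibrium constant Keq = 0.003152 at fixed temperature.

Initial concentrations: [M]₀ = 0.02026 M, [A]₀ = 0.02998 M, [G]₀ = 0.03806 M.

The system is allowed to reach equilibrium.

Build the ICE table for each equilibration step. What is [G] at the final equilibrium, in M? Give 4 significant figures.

Q₀ = 0.1233 vs Keq = 0.003152 ⇒ Q>K, reverse
Step 1:
                   M          A          G
  I          0.02026    0.02998    0.03806
  C          0.01425   -0.01425  -0.004751
  E          0.03451    0.01573    0.03331
  solve Keq expr → x = -0.004751; check Q = 0.003152

[G]_eq = 0.03331 M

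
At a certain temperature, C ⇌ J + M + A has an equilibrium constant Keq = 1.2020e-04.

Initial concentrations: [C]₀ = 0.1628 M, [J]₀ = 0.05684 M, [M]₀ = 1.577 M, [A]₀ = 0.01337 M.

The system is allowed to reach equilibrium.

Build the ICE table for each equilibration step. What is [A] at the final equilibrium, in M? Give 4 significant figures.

[A]_eq = 3.0874e-04 M

Q₀ = 0.007361 vs Keq = 1.2020e-04 ⇒ Q>K, reverse
Step 1:
                   C          J          M          A
  init        0.1628    0.05684      1.577    0.01337
  Δ          0.01306   -0.01306   -0.01306   -0.01306
  eq          0.1759    0.04378      1.564 3.0874e-04
  solve Keq expr → x = -0.01306; check Q = 1.2020e-04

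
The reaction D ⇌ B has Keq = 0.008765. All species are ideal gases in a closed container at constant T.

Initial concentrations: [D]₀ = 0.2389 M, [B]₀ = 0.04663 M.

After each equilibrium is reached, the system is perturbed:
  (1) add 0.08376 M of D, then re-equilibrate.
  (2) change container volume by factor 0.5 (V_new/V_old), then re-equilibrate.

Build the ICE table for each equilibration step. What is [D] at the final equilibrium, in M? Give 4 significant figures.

Q₀ = 0.1952 vs Keq = 0.008765 ⇒ Q>K, reverse
Step 1:
                   D          B
  I           0.2389    0.04663
  C          0.04415   -0.04415
  E            0.283   0.002481
  solve Keq expr → x = -0.04415; check Q = 0.008765
Then add 0.08376 M of D.
Step 2:
                   D          B
  I           0.3668   0.002481
  C       -7.2778e-04 7.2778e-04
  E           0.3661   0.003209
  solve Keq expr → x = 7.2778e-04; check Q = 0.008765
Then change container volume by factor 0.5 (V_new/V_old).
Step 3:
                   D          B
  I           0.7322   0.006417
  C                0          0
  E           0.7322   0.006417
  solve Keq expr → x = 0; check Q = 0.008765

[D]_eq = 0.7322 M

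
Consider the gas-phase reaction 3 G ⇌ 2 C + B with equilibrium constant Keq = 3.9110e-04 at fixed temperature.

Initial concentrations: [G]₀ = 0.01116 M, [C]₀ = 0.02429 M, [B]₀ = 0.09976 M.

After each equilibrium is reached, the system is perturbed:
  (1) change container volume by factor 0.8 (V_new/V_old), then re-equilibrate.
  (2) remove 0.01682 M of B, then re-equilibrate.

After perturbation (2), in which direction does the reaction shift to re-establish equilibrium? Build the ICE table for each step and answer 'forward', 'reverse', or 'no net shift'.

Q₀ = 42.35 vs Keq = 3.9110e-04 ⇒ Q>K, reverse
Step 1:
                    G           C           B
  I           0.01116     0.02429     0.09976
  C           0.03543    -0.02362    -0.01181
  E           0.04659  6.7058e-04     0.08795
  solve Keq expr → x = -0.01181; check Q = 3.9110e-04
Then change container volume by factor 0.8 (V_new/V_old).
Step 2:
                    G           C           B
  I           0.05824  8.3823e-04      0.1099
  C                 0           0           0
  E           0.05824  8.3823e-04      0.1099
  solve Keq expr → x = 0; check Q = 3.9110e-04
Then remove 0.01682 M of B.
Step 3:
                    G           C           B
  I           0.05824  8.3823e-04     0.09312
  C       -1.0490e-04  6.9934e-05  3.4967e-05
  E           0.05813  9.0816e-04     0.09315
  solve Keq expr → x = 3.4967e-05; check Q = 3.9110e-04

Direction: forward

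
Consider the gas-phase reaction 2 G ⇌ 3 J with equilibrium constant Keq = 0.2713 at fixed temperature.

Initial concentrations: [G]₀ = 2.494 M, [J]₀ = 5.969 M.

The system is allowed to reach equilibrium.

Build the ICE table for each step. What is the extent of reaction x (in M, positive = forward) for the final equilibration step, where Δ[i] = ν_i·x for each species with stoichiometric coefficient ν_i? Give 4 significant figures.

x = -1.344 M

Q₀ = 34.19 vs Keq = 0.2713 ⇒ Q>K, reverse
Step 1:
                  G         J
  Initial     2.494     5.969
  Change      2.687    -4.031
  Equil       5.181     1.938
  solve Keq expr → x = -1.344; check Q = 0.2713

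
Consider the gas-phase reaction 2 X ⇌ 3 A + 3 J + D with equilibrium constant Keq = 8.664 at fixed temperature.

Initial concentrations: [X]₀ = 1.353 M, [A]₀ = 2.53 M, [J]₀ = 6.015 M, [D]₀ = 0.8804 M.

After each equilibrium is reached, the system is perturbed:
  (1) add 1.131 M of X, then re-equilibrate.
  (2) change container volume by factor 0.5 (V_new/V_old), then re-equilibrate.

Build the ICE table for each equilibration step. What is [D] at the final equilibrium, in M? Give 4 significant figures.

[D]_eq = 0.4829 M

Q₀ = 1695 vs Keq = 8.664 ⇒ Q>K, reverse
Step 1:
                    X           A           J           D
  Initial       1.353        2.53       6.015      0.8804
  Change       0.9695      -1.454      -1.454     -0.4847
  Equil         2.322       1.076       4.561      0.3957
  solve Keq expr → x = -0.4847; check Q = 8.664
Then add 1.131 M of X.
Step 2:
                    X           A           J           D
  Initial       3.453       1.076       4.561      0.3957
  Change      -0.1202      0.1803      0.1803     0.06011
  Equil         3.333       1.256       4.741      0.4558
  solve Keq expr → x = 0.06011; check Q = 8.664
Then change container volume by factor 0.5 (V_new/V_old).
Step 3:
                    X           A           J           D
  Initial       6.667       2.512       9.482      0.9115
  Change       0.8572      -1.286      -1.286     -0.4286
  Equil         7.524       1.226       8.196      0.4829
  solve Keq expr → x = -0.4286; check Q = 8.664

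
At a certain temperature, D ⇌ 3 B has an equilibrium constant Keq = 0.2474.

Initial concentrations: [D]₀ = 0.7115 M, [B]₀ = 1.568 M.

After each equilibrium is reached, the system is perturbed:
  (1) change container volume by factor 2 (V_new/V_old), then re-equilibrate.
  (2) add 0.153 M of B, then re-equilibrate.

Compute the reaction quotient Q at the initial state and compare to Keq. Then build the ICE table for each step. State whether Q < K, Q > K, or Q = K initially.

Q₀ = 5.418; Q > K (proceeds reverse)

Q₀ = 5.418 vs Keq = 0.2474 ⇒ Q>K, reverse
Step 1:
                  D         B
  init       0.7115     1.568
  Δ          0.3118   -0.9354
  eq          1.023    0.6326
  solve Keq expr → x = -0.3118; check Q = 0.2474
Then change container volume by factor 2 (V_new/V_old).
Step 2:
                  D         B
  init       0.5116    0.3163
  Δ        -0.05563    0.1669
  eq          0.456    0.4832
  solve Keq expr → x = 0.05563; check Q = 0.2474
Then add 0.153 M of B.
Step 3:
                  D         B
  init        0.456    0.6362
  Δ         0.04578   -0.1373
  eq         0.5018    0.4989
  solve Keq expr → x = -0.04578; check Q = 0.2474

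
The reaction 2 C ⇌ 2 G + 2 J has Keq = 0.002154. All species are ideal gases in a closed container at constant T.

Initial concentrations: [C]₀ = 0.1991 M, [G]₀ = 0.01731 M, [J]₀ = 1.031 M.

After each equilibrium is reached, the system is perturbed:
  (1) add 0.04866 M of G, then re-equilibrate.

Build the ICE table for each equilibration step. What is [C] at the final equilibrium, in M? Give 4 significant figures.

Q₀ = 0.008035 vs Keq = 0.002154 ⇒ Q>K, reverse
Step 1:
                  C         G         J
  I          0.1991   0.01731     1.031
  C        0.007919 -0.007919 -0.007919
  E           0.207  0.009391     1.023
  solve Keq expr → x = -0.003959; check Q = 0.002154
Then add 0.04866 M of G.
Step 2:
                  C         G         J
  I           0.207   0.05805     1.023
  C         0.04603  -0.04603  -0.04603
  E           0.253   0.01202    0.9771
  solve Keq expr → x = -0.02302; check Q = 0.002154

[C]_eq = 0.253 M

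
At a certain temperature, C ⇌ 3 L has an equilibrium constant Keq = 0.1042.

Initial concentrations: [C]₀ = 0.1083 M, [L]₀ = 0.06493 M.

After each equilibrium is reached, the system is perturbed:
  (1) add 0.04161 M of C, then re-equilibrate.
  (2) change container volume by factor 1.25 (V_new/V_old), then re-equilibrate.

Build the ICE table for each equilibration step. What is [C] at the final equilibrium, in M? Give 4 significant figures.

[C]_eq = 0.07199 M

Q₀ = 0.002528 vs Keq = 0.1042 ⇒ Q<K, forward
Step 1:
                    C           L
  Initial      0.1083     0.06493
  Change     -0.04188      0.1256
  Equil       0.06642      0.1906
  solve Keq expr → x = 0.04188; check Q = 0.1042
Then add 0.04161 M of C.
Step 2:
                    C           L
  Initial       0.108      0.1906
  Change    -0.009037     0.02711
  Equil       0.09899      0.2177
  solve Keq expr → x = 0.009037; check Q = 0.1042
Then change container volume by factor 1.25 (V_new/V_old).
Step 3:
                    C           L
  Initial     0.07919      0.1741
  Change    -0.007203     0.02161
  Equil       0.07199      0.1958
  solve Keq expr → x = 0.007203; check Q = 0.1042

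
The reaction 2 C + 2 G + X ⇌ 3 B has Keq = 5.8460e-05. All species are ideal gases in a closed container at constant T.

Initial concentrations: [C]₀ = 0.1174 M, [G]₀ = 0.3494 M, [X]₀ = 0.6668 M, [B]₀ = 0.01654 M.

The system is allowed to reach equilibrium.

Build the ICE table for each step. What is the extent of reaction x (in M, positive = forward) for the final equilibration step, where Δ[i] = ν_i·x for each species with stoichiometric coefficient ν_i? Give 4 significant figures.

Q₀ = 0.004033 vs Keq = 5.8460e-05 ⇒ Q>K, reverse
Step 1:
                    C           G           X           B
  I            0.1174      0.3494      0.6668     0.01654
  C          0.008165    0.008165    0.004083    -0.01225
  E            0.1256      0.3576      0.6709    0.004292
  solve Keq expr → x = -0.004083; check Q = 5.8460e-05

x = -0.004083 M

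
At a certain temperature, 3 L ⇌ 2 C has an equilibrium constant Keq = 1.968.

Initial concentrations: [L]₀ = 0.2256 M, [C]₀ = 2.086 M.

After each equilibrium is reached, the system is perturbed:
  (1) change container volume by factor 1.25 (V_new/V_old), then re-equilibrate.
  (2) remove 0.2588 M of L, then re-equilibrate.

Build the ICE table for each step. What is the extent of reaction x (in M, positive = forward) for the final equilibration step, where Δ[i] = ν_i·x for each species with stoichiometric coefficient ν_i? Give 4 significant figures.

Q₀ = 379 vs Keq = 1.968 ⇒ Q>K, reverse
Step 1:
                    L           C
  init         0.2256       2.086
  Δ             0.834      -0.556
  eq             1.06        1.53
  solve Keq expr → x = -0.278; check Q = 1.968
Then change container volume by factor 1.25 (V_new/V_old).
Step 2:
                    L           C
  init         0.8476       1.224
  Δ            0.0491    -0.03273
  eq           0.8967       1.191
  solve Keq expr → x = -0.01637; check Q = 1.968
Then remove 0.2588 M of L.
Step 3:
                    L           C
  init         0.6379       1.191
  Δ             0.193     -0.1287
  eq            0.831       1.063
  solve Keq expr → x = -0.06434; check Q = 1.968

x = -0.06434 M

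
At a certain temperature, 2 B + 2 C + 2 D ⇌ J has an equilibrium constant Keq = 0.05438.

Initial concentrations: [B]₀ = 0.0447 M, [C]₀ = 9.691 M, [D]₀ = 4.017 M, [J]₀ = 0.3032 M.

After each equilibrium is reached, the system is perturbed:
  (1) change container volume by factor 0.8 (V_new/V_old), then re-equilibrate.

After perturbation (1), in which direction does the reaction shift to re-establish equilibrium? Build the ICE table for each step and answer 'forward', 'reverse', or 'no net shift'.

Direction: forward

Q₀ = 0.1001 vs Keq = 0.05438 ⇒ Q>K, reverse
Step 1:
                  B         C         D         J
  I          0.0447     9.691     4.017    0.3032
  C         0.01489   0.01489   0.01489 -0.007447
  E         0.05959     9.706     4.032    0.2958
  solve Keq expr → x = -0.007447; check Q = 0.05438
Then change container volume by factor 0.8 (V_new/V_old).
Step 2:
                  B         C         D         J
  I         0.07449     12.13      5.04    0.3697
  C         -0.0306   -0.0306   -0.0306    0.0153
  E         0.04389      12.1     5.009     0.385
  solve Keq expr → x = 0.0153; check Q = 0.05438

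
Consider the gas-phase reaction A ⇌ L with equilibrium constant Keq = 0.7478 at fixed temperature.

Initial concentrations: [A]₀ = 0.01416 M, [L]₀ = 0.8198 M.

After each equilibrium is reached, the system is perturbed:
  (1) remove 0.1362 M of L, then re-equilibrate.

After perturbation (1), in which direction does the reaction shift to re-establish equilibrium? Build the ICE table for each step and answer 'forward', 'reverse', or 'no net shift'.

Q₀ = 57.9 vs Keq = 0.7478 ⇒ Q>K, reverse
Step 1:
                    A           L
  init        0.01416      0.8198
  Δ             0.463      -0.463
  eq           0.4771      0.3568
  solve Keq expr → x = -0.463; check Q = 0.7478
Then remove 0.1362 M of L.
Step 2:
                    A           L
  init         0.4771      0.2206
  Δ          -0.07793     0.07793
  eq           0.3992      0.2985
  solve Keq expr → x = 0.07793; check Q = 0.7478

Direction: forward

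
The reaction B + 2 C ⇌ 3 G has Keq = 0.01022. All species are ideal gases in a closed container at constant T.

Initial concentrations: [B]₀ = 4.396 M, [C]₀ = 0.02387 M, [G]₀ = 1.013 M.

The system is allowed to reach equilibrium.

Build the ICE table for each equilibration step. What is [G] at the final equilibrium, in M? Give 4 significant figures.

[G]_eq = 0.24 M

Q₀ = 415 vs Keq = 0.01022 ⇒ Q>K, reverse
Step 1:
                    B           C           G
  Initial       4.396     0.02387       1.013
  Change       0.2577      0.5153      -0.773
  Equil         4.654      0.5392        0.24
  solve Keq expr → x = -0.2577; check Q = 0.01022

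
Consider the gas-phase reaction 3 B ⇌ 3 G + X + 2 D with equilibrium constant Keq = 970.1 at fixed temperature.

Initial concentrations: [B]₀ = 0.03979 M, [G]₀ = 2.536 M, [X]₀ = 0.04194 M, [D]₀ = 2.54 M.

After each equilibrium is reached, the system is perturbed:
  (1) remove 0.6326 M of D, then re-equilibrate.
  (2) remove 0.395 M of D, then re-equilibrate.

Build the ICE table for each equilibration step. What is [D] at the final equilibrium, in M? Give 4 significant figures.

Q₀ = 7.0052e+04 vs Keq = 970.1 ⇒ Q>K, reverse
Step 1:
                   B          G          X          D
  Initial    0.03979      2.536    0.04194       2.54
  Change     0.07636   -0.07636   -0.02545   -0.05091
  Equil       0.1161       2.46    0.01649      2.489
  solve Keq expr → x = -0.02545; check Q = 970.1
Then remove 0.6326 M of D.
Step 2:
                   B          G          X          D
  Initial     0.1161       2.46    0.01649      1.856
  Change     -0.0124     0.0124   0.004134   0.008268
  Equil       0.1037      2.472    0.02062      1.865
  solve Keq expr → x = 0.004134; check Q = 970.1
Then remove 0.395 M of D.
Step 3:
                   B          G          X          D
  Initial     0.1037      2.472    0.02062       1.47
  Change    -0.01002    0.01002    0.00334    0.00668
  Equil      0.09373      2.482    0.02396      1.476
  solve Keq expr → x = 0.00334; check Q = 970.1

[D]_eq = 1.476 M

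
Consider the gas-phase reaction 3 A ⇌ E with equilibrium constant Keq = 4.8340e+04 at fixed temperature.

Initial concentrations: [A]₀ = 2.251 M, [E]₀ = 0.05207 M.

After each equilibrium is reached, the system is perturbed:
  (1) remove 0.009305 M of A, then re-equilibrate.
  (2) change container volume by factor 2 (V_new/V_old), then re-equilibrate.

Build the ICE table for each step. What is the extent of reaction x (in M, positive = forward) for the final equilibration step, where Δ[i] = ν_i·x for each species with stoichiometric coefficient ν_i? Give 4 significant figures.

Q₀ = 0.004565 vs Keq = 4.8340e+04 ⇒ Q<K, forward
Step 1:
                    A           E
  I             2.251     0.05207
  C            -2.226      0.7419
  E           0.02542      0.7939
  solve Keq expr → x = 0.7419; check Q = 4.8340e+04
Then remove 0.009305 M of A.
Step 2:
                    A           E
  I           0.01611      0.7939
  C          0.009272   -0.003091
  E           0.02539      0.7908
  solve Keq expr → x = -0.003091; check Q = 4.8340e+04
Then change container volume by factor 2 (V_new/V_old).
Step 3:
                    A           E
  I           0.01269      0.3954
  C          0.007414   -0.002471
  E           0.02011      0.3929
  solve Keq expr → x = -0.002471; check Q = 4.8340e+04

x = -0.002471 M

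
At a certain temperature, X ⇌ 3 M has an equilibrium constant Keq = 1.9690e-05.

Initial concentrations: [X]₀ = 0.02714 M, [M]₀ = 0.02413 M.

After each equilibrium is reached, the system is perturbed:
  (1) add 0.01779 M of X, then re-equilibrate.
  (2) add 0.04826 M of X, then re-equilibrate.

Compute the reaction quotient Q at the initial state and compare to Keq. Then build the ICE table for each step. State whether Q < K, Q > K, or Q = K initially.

Q₀ = 5.1768e-04 vs Keq = 1.9690e-05 ⇒ Q>K, reverse
Step 1:
                    X           M
  init        0.02714     0.02413
  Δ          0.005176    -0.01553
  eq          0.03232    0.008601
  solve Keq expr → x = -0.005176; check Q = 1.9690e-05
Then add 0.01779 M of X.
Step 2:
                    X           M
  init        0.05011    0.008601
  Δ       -4.4155e-04    0.001325
  eq          0.04966    0.009926
  solve Keq expr → x = 4.4155e-04; check Q = 1.9690e-05
Then add 0.04826 M of X.
Step 3:
                    X           M
  init        0.09792    0.009926
  Δ       -8.2850e-04    0.002485
  eq           0.0971     0.01241
  solve Keq expr → x = 8.2850e-04; check Q = 1.9690e-05

Q₀ = 5.1768e-04; Q > K (proceeds reverse)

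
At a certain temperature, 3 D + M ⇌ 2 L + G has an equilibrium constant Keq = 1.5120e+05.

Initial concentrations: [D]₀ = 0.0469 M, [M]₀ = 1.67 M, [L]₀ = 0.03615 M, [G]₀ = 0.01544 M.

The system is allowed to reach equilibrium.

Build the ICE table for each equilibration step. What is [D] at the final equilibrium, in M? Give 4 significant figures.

Q₀ = 0.1171 vs Keq = 1.5120e+05 ⇒ Q<K, forward
Step 1:
                   D          M          L          G
  init        0.0469       1.67    0.03615    0.01544
  Δ         -0.04608   -0.01536    0.03072    0.01536
  eq      8.1957e-04      1.655    0.06687     0.0308
  solve Keq expr → x = 0.01536; check Q = 1.5120e+05

[D]_eq = 8.1957e-04 M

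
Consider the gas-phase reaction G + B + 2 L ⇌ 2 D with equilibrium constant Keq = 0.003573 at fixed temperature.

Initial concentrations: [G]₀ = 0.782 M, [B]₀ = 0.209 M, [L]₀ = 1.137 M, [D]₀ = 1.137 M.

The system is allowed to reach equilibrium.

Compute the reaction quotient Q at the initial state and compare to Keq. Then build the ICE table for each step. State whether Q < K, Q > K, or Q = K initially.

Q₀ = 6.119 vs Keq = 0.003573 ⇒ Q>K, reverse
Step 1:
                  G         B         L         D
  Initial     0.782     0.209     1.137     1.137
  Change     0.5068    0.5068     1.014    -1.014
  Equil       1.289    0.7158     2.151    0.1235
  solve Keq expr → x = -0.5068; check Q = 0.003573

Q₀ = 6.119; Q > K (proceeds reverse)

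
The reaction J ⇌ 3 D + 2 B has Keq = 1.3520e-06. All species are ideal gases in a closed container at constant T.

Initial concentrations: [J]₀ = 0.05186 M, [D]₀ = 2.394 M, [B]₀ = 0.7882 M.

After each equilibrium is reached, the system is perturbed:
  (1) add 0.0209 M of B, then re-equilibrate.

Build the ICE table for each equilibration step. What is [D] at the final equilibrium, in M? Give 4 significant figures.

Q₀ = 164.4 vs Keq = 1.3520e-06 ⇒ Q>K, reverse
Step 1:
                    J           D           B
  init        0.05186       2.394      0.7882
  Δ            0.3938      -1.181     -0.7876
  eq           0.4457       1.213  5.8134e-04
  solve Keq expr → x = -0.3938; check Q = 1.3520e-06
Then add 0.0209 M of B.
Step 2:
                    J           D           B
  init         0.4457       1.213     0.02148
  Δ           0.01043     -0.0313    -0.02087
  eq           0.4561       1.181  6.1164e-04
  solve Keq expr → x = -0.01043; check Q = 1.3520e-06

[D]_eq = 1.181 M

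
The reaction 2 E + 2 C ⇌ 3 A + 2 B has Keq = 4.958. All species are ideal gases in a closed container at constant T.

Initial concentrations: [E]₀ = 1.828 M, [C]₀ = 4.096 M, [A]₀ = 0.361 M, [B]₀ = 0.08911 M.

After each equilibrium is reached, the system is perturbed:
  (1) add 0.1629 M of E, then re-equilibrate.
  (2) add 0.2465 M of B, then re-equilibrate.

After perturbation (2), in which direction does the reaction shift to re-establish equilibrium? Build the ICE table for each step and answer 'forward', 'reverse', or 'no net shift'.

Direction: reverse

Q₀ = 6.6635e-06 vs Keq = 4.958 ⇒ Q<K, forward
Step 1:
                   E          C          A          B
  I            1.828      4.096      0.361    0.08911
  C           -1.197     -1.197      1.796      1.197
  E            0.631      2.899      2.157      1.286
  solve Keq expr → x = 0.5985; check Q = 4.958
Then add 0.1629 M of E.
Step 2:
                   E          C          A          B
  I           0.7939      2.899      2.157      1.286
  C         -0.06671   -0.06671     0.1001    0.06671
  E           0.7272      2.832      2.257      1.353
  solve Keq expr → x = 0.03336; check Q = 4.958
Then add 0.2465 M of B.
Step 3:
                   E          C          A          B
  I           0.7272      2.832      2.257      1.599
  C          0.05028    0.05028   -0.07542   -0.05028
  E           0.7775      2.883      2.181      1.549
  solve Keq expr → x = -0.02514; check Q = 4.958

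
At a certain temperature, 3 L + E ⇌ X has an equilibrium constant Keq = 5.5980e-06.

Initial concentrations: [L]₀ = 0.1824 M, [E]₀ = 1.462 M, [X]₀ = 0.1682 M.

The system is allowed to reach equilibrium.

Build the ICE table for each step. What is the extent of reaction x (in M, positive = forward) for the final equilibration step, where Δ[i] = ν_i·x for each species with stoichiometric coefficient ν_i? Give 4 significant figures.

Q₀ = 18.96 vs Keq = 5.5980e-06 ⇒ Q>K, reverse
Step 1:
                    L           E           X
  init         0.1824       1.462      0.1682
  Δ            0.5046      0.1682     -0.1682
  eq            0.687        1.63  2.9589e-06
  solve Keq expr → x = -0.1682; check Q = 5.5980e-06

x = -0.1682 M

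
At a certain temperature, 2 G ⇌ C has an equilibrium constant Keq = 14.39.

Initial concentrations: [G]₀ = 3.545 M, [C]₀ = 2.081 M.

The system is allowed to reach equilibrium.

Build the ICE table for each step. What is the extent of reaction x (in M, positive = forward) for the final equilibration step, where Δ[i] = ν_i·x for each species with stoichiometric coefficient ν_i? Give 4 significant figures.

x = 1.522 M

Q₀ = 0.1656 vs Keq = 14.39 ⇒ Q<K, forward
Step 1:
                   G          C
  Initial      3.545      2.081
  Change      -3.045      1.522
  Equil       0.5004      3.603
  solve Keq expr → x = 1.522; check Q = 14.39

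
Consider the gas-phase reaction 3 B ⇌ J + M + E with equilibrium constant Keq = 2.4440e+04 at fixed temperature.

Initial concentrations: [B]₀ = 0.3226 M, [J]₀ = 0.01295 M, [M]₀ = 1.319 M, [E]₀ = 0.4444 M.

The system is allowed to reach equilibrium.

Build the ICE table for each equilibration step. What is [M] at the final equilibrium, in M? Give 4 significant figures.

[M]_eq = 1.421 M

Q₀ = 0.2261 vs Keq = 2.4440e+04 ⇒ Q<K, forward
Step 1:
                  B         J         M         E
  Initial    0.3226   0.01295     1.319    0.4444
  Change    -0.3072    0.1024    0.1024    0.1024
  Equil     0.01542    0.1153     1.421    0.5468
  solve Keq expr → x = 0.1024; check Q = 2.4440e+04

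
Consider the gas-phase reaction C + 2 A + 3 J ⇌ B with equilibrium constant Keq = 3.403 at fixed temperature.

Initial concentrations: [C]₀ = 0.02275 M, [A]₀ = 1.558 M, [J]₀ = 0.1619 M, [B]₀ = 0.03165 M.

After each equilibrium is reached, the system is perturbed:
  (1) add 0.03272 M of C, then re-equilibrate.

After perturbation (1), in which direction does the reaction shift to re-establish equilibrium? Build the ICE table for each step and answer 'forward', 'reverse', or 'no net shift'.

Direction: forward

Q₀ = 135.1 vs Keq = 3.403 ⇒ Q>K, reverse
Step 1:
                    C           A           J           B
  Initial     0.02275       1.558      0.1619     0.03165
  Change      0.02579     0.05158     0.07737    -0.02579
  Equil       0.04854        1.61      0.2393    0.005862
  solve Keq expr → x = -0.02579; check Q = 3.403
Then add 0.03272 M of C.
Step 2:
                    C           A           J           B
  Initial     0.08126        1.61      0.2393    0.005862
  Change    -0.002657   -0.005313    -0.00797    0.002657
  Equil        0.0786       1.604      0.2313    0.008518
  solve Keq expr → x = 0.002657; check Q = 3.403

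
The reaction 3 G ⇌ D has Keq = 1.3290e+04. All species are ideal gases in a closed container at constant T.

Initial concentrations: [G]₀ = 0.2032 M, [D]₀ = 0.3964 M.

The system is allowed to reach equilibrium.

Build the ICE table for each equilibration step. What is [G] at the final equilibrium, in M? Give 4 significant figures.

Q₀ = 47.25 vs Keq = 1.3290e+04 ⇒ Q<K, forward
Step 1:
                  G         D
  Initial    0.2032    0.3964
  Change    -0.1708   0.05692
  Equil     0.03243    0.4533
  solve Keq expr → x = 0.05692; check Q = 1.3290e+04

[G]_eq = 0.03243 M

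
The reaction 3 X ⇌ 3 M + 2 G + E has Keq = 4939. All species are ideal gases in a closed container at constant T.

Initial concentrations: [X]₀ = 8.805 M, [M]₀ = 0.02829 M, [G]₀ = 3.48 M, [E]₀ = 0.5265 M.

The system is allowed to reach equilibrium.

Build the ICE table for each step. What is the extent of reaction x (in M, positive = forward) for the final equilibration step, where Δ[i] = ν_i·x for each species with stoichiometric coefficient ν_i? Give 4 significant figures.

x = 2.211 M

Q₀ = 2.1148e-07 vs Keq = 4939 ⇒ Q<K, forward
Step 1:
                    X           M           G           E
  I             8.805     0.02829        3.48      0.5265
  C            -6.634       6.634       4.423       2.211
  E             2.171       6.662       7.903       2.738
  solve Keq expr → x = 2.211; check Q = 4939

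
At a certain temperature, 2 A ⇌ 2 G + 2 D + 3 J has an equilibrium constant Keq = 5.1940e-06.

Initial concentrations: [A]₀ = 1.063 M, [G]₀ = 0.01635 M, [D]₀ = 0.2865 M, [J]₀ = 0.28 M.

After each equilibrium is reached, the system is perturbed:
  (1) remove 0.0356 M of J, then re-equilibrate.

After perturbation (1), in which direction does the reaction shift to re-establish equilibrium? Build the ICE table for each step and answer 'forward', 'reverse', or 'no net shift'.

Direction: forward

Q₀ = 4.2628e-07 vs Keq = 5.1940e-06 ⇒ Q<K, forward
Step 1:
                    A           G           D           J
  Initial       1.063     0.01635      0.2865        0.28
  Change     -0.02575     0.02575     0.02575     0.03862
  Equil         1.037      0.0421      0.3122      0.3186
  solve Keq expr → x = 0.01287; check Q = 5.1940e-06
Then remove 0.0356 M of J.
Step 2:
                    A           G           D           J
  Initial       1.037      0.0421      0.3122       0.283
  Change    -0.005167    0.005167    0.005167    0.007751
  Equil         1.032     0.04726      0.3174      0.2908
  solve Keq expr → x = 0.002584; check Q = 5.1940e-06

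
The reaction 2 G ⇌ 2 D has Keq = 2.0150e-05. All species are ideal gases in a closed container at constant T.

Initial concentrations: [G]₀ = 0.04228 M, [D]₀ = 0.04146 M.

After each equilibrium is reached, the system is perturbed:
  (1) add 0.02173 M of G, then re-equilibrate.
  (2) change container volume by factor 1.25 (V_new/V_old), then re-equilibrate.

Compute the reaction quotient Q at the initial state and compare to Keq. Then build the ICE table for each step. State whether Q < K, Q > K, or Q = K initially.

Q₀ = 0.9616; Q > K (proceeds reverse)

Q₀ = 0.9616 vs Keq = 2.0150e-05 ⇒ Q>K, reverse
Step 1:
                    G           D
  init        0.04228     0.04146
  Δ           0.04109    -0.04109
  eq          0.08337  3.7422e-04
  solve Keq expr → x = -0.02054; check Q = 2.0150e-05
Then add 0.02173 M of G.
Step 2:
                    G           D
  init         0.1051  3.7422e-04
  Δ       -9.7107e-05  9.7107e-05
  eq            0.105  4.7133e-04
  solve Keq expr → x = 4.8554e-05; check Q = 2.0150e-05
Then change container volume by factor 1.25 (V_new/V_old).
Step 3:
                    G           D
  init          0.084  3.7706e-04
  Δ                 0           0
  eq            0.084  3.7706e-04
  solve Keq expr → x = 0; check Q = 2.0150e-05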